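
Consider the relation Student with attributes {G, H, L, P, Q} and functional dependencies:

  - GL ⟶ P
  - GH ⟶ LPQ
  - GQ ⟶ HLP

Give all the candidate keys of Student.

Attribute G never appears on the right-hand side of any dependency, so G must belong to every candidate key.
{G}⁺ = {G}, which is not all of the schema, so we must add further attributes.
{G, H}⁺: GH→LPQ adds L, P, Q → {G, H, L, P, Q}. Minimal: {H}⁺ = {H}; {G}⁺ = {G} — none reach the full schema.
{G, Q}⁺: GQ→HLP adds H, L, P → {G, H, L, P, Q}. Minimal: {Q}⁺ = {Q}; {G}⁺ = {G} — none reach the full schema.

{G, H}, {G, Q}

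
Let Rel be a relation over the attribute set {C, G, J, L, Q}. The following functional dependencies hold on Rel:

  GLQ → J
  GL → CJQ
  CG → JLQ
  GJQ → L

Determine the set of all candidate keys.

Attribute G never appears on the right-hand side of any dependency, so G must belong to every candidate key.
{G}⁺ = {G}, which is not all of the schema, so we must add further attributes.
{C, G}⁺: CG→JLQ adds J, L, Q → {C, G, J, L, Q}.
{G, L}⁺: GL→CJQ adds C, J, Q → {C, G, J, L, Q}.
{G, J, Q}⁺: GJQ→L adds L; GL→CJQ adds C → {C, G, J, L, Q}.
Any other superkey contains one of these as a subset, so there are no further candidate keys.

(C, G); (G, L); (G, J, Q)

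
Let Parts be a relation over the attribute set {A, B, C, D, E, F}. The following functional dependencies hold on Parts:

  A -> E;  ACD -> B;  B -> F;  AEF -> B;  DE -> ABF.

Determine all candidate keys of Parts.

Attributes C, D never appear on any right-hand side, so every candidate key must contain {C, D}.
{C, D}⁺ = {C, D}, which is not all of the schema, so we must add further attributes.
{A, C, D}⁺: A→E adds E; ACD→B adds B; B→F adds F → {A, B, C, D, E, F}. Minimal: {C, D}⁺ = {C, D}; {A, D}⁺ = {A, B, D, E, F}; {A, C}⁺ = {A, C, E} — none reach the full schema.
{C, D, E}⁺: DE→ABF adds A, B, F → {A, B, C, D, E, F}. Minimal: {D, E}⁺ = {A, B, D, E, F}; {C, E}⁺ = {C, E}; {C, D}⁺ = {C, D} — none reach the full schema.

(A, C, D); (C, D, E)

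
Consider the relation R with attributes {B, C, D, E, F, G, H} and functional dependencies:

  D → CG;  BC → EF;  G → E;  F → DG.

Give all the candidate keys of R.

BCH; BDH; BFH

{B, C, H}⁺: BC→EF adds E, F; F→DG adds D, G → {B, C, D, E, F, G, H}. Minimal: {C, H}⁺ = {C, H}; {B, H}⁺ = {B, H}; {B, C}⁺ = {B, C, D, E, F, G} — none reach the full schema.
{B, D, H}⁺: D→CG adds C, G; BC→EF adds E, F → {B, C, D, E, F, G, H}. Minimal: {D, H}⁺ = {C, D, E, G, H}; {B, H}⁺ = {B, H}; {B, D}⁺ = {B, C, D, E, F, G} — none reach the full schema.
{B, F, H}⁺: F→DG adds D, G; D→CG adds C; BC→EF adds E → {B, C, D, E, F, G, H}. Minimal: {F, H}⁺ = {C, D, E, F, G, H}; {B, H}⁺ = {B, H}; {B, F}⁺ = {B, C, D, E, F, G} — none reach the full schema.
Any other superkey contains one of these as a subset, so there are no further candidate keys.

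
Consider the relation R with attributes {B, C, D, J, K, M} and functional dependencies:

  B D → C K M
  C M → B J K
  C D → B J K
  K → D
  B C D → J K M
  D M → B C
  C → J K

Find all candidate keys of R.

{C}, {B, D}, {B, K}, {D, M}, {K, M}

{C}⁺: C→JK adds J, K; K→D adds D; CD→BJK adds B; BCD→JKM adds M → {B, C, D, J, K, M}.
{B, D}⁺: BD→CKM adds C, K, M; CM→BJK adds J → {B, C, D, J, K, M}.
{B, K}⁺: K→D adds D; BD→CKM adds C, M; CM→BJK adds J → {B, C, D, J, K, M}.
{D, M}⁺: DM→BC adds B, C; C→JK adds J, K → {B, C, D, J, K, M}.
{K, M}⁺: K→D adds D; DM→BC adds B, C; C→JK adds J → {B, C, D, J, K, M}.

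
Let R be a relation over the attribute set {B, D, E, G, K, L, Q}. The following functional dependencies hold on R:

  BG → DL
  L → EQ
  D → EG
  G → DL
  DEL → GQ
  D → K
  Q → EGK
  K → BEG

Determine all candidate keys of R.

D, G, K, L, Q

{D}⁺: D→EG adds E, G; G→DL adds L; DEL→GQ adds Q; D→K adds K; K→BEG adds B → {B, D, E, G, K, L, Q}.
{G}⁺: G→DL adds D, L; D→K adds K; K→BEG adds B, E; L→EQ adds Q → {B, D, E, G, K, L, Q}.
{K}⁺: K→BEG adds B, E, G; BG→DL adds D, L; L→EQ adds Q → {B, D, E, G, K, L, Q}.
{L}⁺: L→EQ adds E, Q; Q→EGK adds G, K; K→BEG adds B; BG→DL adds D → {B, D, E, G, K, L, Q}.
{Q}⁺: Q→EGK adds E, G, K; K→BEG adds B; BG→DL adds D, L → {B, D, E, G, K, L, Q}.
Any other superkey contains one of these as a subset, so there are no further candidate keys.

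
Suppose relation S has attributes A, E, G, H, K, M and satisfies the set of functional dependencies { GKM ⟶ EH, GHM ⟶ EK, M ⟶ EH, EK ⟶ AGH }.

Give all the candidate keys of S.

Attribute M never appears on the right-hand side of any dependency, so M must belong to every candidate key.
{M}⁺ = {E, H, M}, which is not all of the schema, so we must add further attributes.
{G, M}⁺: M→EH adds E, H; GHM→EK adds K; EK→AGH adds A → {A, E, G, H, K, M}. Minimal: {M}⁺ = {E, H, M}; {G}⁺ = {G} — none reach the full schema.
{K, M}⁺: M→EH adds E, H; EK→AGH adds A, G → {A, E, G, H, K, M}. Minimal: {M}⁺ = {E, H, M}; {K}⁺ = {K} — none reach the full schema.
Any other superkey contains one of these as a subset, so there are no further candidate keys.

{G, M}, {K, M}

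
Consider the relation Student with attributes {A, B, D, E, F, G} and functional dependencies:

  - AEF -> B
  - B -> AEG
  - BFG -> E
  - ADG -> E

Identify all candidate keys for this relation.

BDF, ADEF, ADFG

Attributes D, F never appear on any right-hand side, so every candidate key must contain {D, F}.
{D, F}⁺ = {D, F}, which is not all of the schema, so we must add further attributes.
{B, D, F}⁺: B→AEG adds A, E, G → {A, B, D, E, F, G}.
{A, D, E, F}⁺: AEF→B adds B; B→AEG adds G → {A, B, D, E, F, G}.
{A, D, F, G}⁺: ADG→E adds E; AEF→B adds B → {A, B, D, E, F, G}.
Any other superkey contains one of these as a subset, so there are no further candidate keys.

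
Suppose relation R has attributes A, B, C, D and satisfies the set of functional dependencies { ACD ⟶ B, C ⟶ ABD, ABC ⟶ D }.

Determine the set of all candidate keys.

{C}⁺: C→ABD adds A, B, D → {A, B, C, D}.
No other minimal superkey exists.

{C}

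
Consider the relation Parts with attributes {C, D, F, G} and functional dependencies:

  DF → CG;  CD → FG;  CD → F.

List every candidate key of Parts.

{C, D}; {D, F}

Attribute D never appears on the right-hand side of any dependency, so D must belong to every candidate key.
{D}⁺ = {D}, which is not all of the schema, so we must add further attributes.
{C, D}⁺: CD→FG adds F, G → {C, D, F, G}. Minimal: {D}⁺ = {D}; {C}⁺ = {C} — none reach the full schema.
{D, F}⁺: DF→CG adds C, G → {C, D, F, G}. Minimal: {F}⁺ = {F}; {D}⁺ = {D} — none reach the full schema.
Any other superkey contains one of these as a subset, so there are no further candidate keys.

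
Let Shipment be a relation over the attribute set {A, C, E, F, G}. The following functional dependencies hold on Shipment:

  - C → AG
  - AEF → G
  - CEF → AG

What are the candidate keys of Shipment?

Attributes C, E, F never appear on any right-hand side, so every candidate key must contain {C, E, F}.
{C, E, F}⁺ = {A, C, E, F, G}, which is all of the schema, so {C, E, F} is the only candidate key.

(C, E, F)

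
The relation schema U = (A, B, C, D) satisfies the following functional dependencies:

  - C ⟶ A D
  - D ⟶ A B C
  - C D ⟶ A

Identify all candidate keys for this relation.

{C}⁺: C→AD adds A, D; D→ABC adds B → {A, B, C, D}.
{D}⁺: D→ABC adds A, B, C → {A, B, C, D}.
Any other superkey contains one of these as a subset, so there are no further candidate keys.

C, D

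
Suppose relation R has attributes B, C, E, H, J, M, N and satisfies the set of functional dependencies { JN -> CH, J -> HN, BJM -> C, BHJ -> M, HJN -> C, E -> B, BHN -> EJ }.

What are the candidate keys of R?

{B, J}⁺: J→HN adds H, N; BHJ→M adds M; HJN→C adds C; BHN→EJ adds E → {B, C, E, H, J, M, N}.
{E, J}⁺: J→HN adds H, N; HJN→C adds C; E→B adds B; BHJ→M adds M → {B, C, E, H, J, M, N}.
{B, H, N}⁺: BHN→EJ adds E, J; JN→CH adds C; BHJ→M adds M → {B, C, E, H, J, M, N}.
{E, H, N}⁺: E→B adds B; BHN→EJ adds J; JN→CH adds C; BHJ→M adds M → {B, C, E, H, J, M, N}.

(B, J), (E, J), (B, H, N), (E, H, N)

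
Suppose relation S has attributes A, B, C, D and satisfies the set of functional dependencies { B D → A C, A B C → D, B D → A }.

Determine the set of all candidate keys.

Attribute B never appears on the right-hand side of any dependency, so B must belong to every candidate key.
{B}⁺ = {B}, which is not all of the schema, so we must add further attributes.
{B, D}⁺: BD→AC adds A, C → {A, B, C, D}. Minimal: {D}⁺ = {D}; {B}⁺ = {B} — none reach the full schema.
{A, B, C}⁺: ABC→D adds D → {A, B, C, D}. Minimal: {B, C}⁺ = {B, C}; {A, C}⁺ = {A, C}; {A, B}⁺ = {A, B} — none reach the full schema.
Any other superkey contains one of these as a subset, so there are no further candidate keys.

{B, D}, {A, B, C}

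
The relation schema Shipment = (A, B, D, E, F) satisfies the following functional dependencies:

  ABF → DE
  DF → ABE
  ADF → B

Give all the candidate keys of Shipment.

Attribute F never appears on the right-hand side of any dependency, so F must belong to every candidate key.
{F}⁺ = {F}, which is not all of the schema, so we must add further attributes.
{D, F}⁺: DF→ABE adds A, B, E → {A, B, D, E, F}.
{A, B, F}⁺: ABF→DE adds D, E → {A, B, D, E, F}.

{D, F}, {A, B, F}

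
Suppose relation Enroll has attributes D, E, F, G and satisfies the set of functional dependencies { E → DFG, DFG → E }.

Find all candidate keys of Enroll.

{E}⁺: E→DFG adds D, F, G → {D, E, F, G}.
{D, F, G}⁺: DFG→E adds E → {D, E, F, G}. Minimal: {F, G}⁺ = {F, G}; {D, G}⁺ = {D, G}; {D, F}⁺ = {D, F} — none reach the full schema.

{E}; {D, F, G}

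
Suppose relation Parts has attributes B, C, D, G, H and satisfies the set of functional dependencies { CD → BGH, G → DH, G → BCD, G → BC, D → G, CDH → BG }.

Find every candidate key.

{D}, {G}

{D}⁺: D→G adds G; G→DH adds H; G→BCD adds B, C → {B, C, D, G, H}.
{G}⁺: G→DH adds D, H; G→BCD adds B, C → {B, C, D, G, H}.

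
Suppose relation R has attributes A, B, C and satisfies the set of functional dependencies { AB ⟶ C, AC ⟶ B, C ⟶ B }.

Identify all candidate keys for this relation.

Attribute A never appears on the right-hand side of any dependency, so A must belong to every candidate key.
{A}⁺ = {A}, which is not all of the schema, so we must add further attributes.
{A, B}⁺: AB→C adds C → {A, B, C}. Minimal: {B}⁺ = {B}; {A}⁺ = {A} — none reach the full schema.
{A, C}⁺: AC→B adds B → {A, B, C}. Minimal: {C}⁺ = {B, C}; {A}⁺ = {A} — none reach the full schema.

AB, AC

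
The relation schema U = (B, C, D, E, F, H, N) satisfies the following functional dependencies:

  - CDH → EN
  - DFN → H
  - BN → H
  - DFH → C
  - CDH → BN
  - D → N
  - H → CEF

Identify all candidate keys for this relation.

BD; DF; DH

Attribute D never appears on the right-hand side of any dependency, so D must belong to every candidate key.
{D}⁺ = {D, N}, which is not all of the schema, so we must add further attributes.
{B, D}⁺: D→N adds N; BN→H adds H; H→CEF adds C, E, F → {B, C, D, E, F, H, N}.
{D, F}⁺: D→N adds N; DFN→H adds H; DFH→C adds C; CDH→BN adds B; H→CEF adds E → {B, C, D, E, F, H, N}.
{D, H}⁺: D→N adds N; H→CEF adds C, E, F; CDH→BN adds B → {B, C, D, E, F, H, N}.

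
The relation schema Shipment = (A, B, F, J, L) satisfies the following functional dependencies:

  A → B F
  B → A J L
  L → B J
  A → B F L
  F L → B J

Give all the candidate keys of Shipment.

{A}⁺: A→BF adds B, F; B→AJL adds J, L → {A, B, F, J, L}.
{B}⁺: B→AJL adds A, J, L; A→BFL adds F → {A, B, F, J, L}.
{L}⁺: L→BJ adds B, J; B→AJL adds A; A→BFL adds F → {A, B, F, J, L}.
Any other superkey contains one of these as a subset, so there are no further candidate keys.

{A}, {B}, {L}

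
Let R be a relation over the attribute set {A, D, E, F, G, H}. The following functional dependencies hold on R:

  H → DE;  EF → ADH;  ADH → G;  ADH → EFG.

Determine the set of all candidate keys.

{A, H}⁺: H→DE adds D, E; ADH→G adds G; ADH→EFG adds F → {A, D, E, F, G, H}. Minimal: {H}⁺ = {D, E, H}; {A}⁺ = {A} — none reach the full schema.
{E, F}⁺: EF→ADH adds A, D, H; ADH→G adds G → {A, D, E, F, G, H}. Minimal: {F}⁺ = {F}; {E}⁺ = {E} — none reach the full schema.
{F, H}⁺: H→DE adds D, E; EF→ADH adds A; ADH→G adds G → {A, D, E, F, G, H}. Minimal: {H}⁺ = {D, E, H}; {F}⁺ = {F} — none reach the full schema.
Any other superkey contains one of these as a subset, so there are no further candidate keys.

(A, H), (E, F), (F, H)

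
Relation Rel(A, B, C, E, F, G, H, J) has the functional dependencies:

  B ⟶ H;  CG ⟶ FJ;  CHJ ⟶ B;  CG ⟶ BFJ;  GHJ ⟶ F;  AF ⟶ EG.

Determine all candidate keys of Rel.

{A, C, F}; {A, C, G}

Attributes A, C never appear on any right-hand side, so every candidate key must contain {A, C}.
{A, C}⁺ = {A, C}, which is not all of the schema, so we must add further attributes.
{A, C, F}⁺: AF→EG adds E, G; CG→FJ adds J; CG→BFJ adds B; B→H adds H → {A, B, C, E, F, G, H, J}.
{A, C, G}⁺: CG→FJ adds F, J; CG→BFJ adds B; AF→EG adds E; B→H adds H → {A, B, C, E, F, G, H, J}.
Any other superkey contains one of these as a subset, so there are no further candidate keys.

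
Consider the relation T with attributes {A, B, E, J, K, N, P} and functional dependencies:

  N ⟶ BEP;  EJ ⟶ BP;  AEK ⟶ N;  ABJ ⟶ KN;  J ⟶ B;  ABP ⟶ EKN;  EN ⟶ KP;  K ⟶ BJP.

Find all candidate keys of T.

Attribute A never appears on the right-hand side of any dependency, so A must belong to every candidate key.
{A}⁺ = {A}, which is not all of the schema, so we must add further attributes.
{A, J}⁺: J→B adds B; ABJ→KN adds K, N; K→BJP adds P; N→BEP adds E → {A, B, E, J, K, N, P}. Minimal: {J}⁺ = {B, J}; {A}⁺ = {A} — none reach the full schema.
{A, K}⁺: K→BJP adds B, J, P; ABJ→KN adds N; ABP→EKN adds E → {A, B, E, J, K, N, P}. Minimal: {K}⁺ = {B, J, K, P}; {A}⁺ = {A} — none reach the full schema.
{A, N}⁺: N→BEP adds B, E, P; ABP→EKN adds K; K→BJP adds J → {A, B, E, J, K, N, P}. Minimal: {N}⁺ = {B, E, J, K, N, P}; {A}⁺ = {A} — none reach the full schema.
{A, B, P}⁺: ABP→EKN adds E, K, N; K→BJP adds J → {A, B, E, J, K, N, P}. Minimal: {B, P}⁺ = {B, P}; {A, P}⁺ = {A, P}; {A, B}⁺ = {A, B} — none reach the full schema.
Any other superkey contains one of these as a subset, so there are no further candidate keys.

{A, J}, {A, K}, {A, N}, {A, B, P}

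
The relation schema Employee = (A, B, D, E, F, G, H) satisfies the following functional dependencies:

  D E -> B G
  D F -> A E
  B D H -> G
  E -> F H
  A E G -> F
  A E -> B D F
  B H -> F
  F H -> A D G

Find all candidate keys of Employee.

{E}⁺: E→FH adds F, H; FH→ADG adds A, D, G; DE→BG adds B → {A, B, D, E, F, G, H}.
{B, H}⁺: BH→F adds F; FH→ADG adds A, D, G; DF→AE adds E → {A, B, D, E, F, G, H}.
{D, F}⁺: DF→AE adds A, E; E→FH adds H; AE→BDF adds B; FH→ADG adds G → {A, B, D, E, F, G, H}.
{F, H}⁺: FH→ADG adds A, D, G; DF→AE adds E; AE→BDF adds B → {A, B, D, E, F, G, H}.
Any other superkey contains one of these as a subset, so there are no further candidate keys.

{E}; {B, H}; {D, F}; {F, H}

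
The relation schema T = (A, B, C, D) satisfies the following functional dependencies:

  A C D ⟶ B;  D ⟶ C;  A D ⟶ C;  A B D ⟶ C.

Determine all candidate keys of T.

Attributes A, D never appear on any right-hand side, so every candidate key must contain {A, D}.
{A, D}⁺ = {A, B, C, D}, which is all of the schema, so {A, D} is the only candidate key.

(A, D)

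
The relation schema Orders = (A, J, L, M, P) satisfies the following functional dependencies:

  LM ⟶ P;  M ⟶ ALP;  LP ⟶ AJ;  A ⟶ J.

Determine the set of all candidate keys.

M

Attribute M never appears on the right-hand side of any dependency, so M must belong to every candidate key.
{M}⁺ = {A, J, L, M, P}, which is all of the schema, so {M} is the only candidate key.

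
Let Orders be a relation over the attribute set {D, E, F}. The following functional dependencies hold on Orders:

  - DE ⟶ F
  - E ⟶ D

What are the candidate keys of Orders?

{E}

Attribute E never appears on the right-hand side of any dependency, so E must belong to every candidate key.
{E}⁺ = {D, E, F}, which is all of the schema, so {E} is the only candidate key.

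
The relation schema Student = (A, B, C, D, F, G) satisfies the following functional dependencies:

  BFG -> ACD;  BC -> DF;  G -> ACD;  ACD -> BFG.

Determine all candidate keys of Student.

{G}⁺: G→ACD adds A, C, D; ACD→BFG adds B, F → {A, B, C, D, F, G}.
{A, B, C}⁺: BC→DF adds D, F; ACD→BFG adds G → {A, B, C, D, F, G}. Minimal: {B, C}⁺ = {B, C, D, F}; {A, C}⁺ = {A, C}; {A, B}⁺ = {A, B} — none reach the full schema.
{A, C, D}⁺: ACD→BFG adds B, F, G → {A, B, C, D, F, G}. Minimal: {C, D}⁺ = {C, D}; {A, D}⁺ = {A, D}; {A, C}⁺ = {A, C} — none reach the full schema.
Any other superkey contains one of these as a subset, so there are no further candidate keys.

{G}; {A, B, C}; {A, C, D}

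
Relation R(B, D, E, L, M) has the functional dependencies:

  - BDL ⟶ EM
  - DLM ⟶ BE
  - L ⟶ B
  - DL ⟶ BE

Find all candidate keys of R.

Attributes D, L never appear on any right-hand side, so every candidate key must contain {D, L}.
{D, L}⁺ = {B, D, E, L, M}, which is all of the schema, so {D, L} is the only candidate key.

(D, L)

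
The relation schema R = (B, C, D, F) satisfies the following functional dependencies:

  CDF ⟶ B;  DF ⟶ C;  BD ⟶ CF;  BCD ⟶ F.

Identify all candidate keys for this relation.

{B, D}⁺: BD→CF adds C, F → {B, C, D, F}.
{D, F}⁺: DF→C adds C; CDF→B adds B → {B, C, D, F}.

{B, D}; {D, F}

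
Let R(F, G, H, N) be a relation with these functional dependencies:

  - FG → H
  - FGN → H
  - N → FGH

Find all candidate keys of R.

{N}⁺: N→FGH adds F, G, H → {F, G, H, N}.

{N}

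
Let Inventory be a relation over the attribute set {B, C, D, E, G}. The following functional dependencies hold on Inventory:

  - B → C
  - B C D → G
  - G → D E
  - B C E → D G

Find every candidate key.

{B, D}, {B, E}, {B, G}

Attribute B never appears on the right-hand side of any dependency, so B must belong to every candidate key.
{B}⁺ = {B, C}, which is not all of the schema, so we must add further attributes.
{B, D}⁺: B→C adds C; BCD→G adds G; G→DE adds E → {B, C, D, E, G}. Minimal: {D}⁺ = {D}; {B}⁺ = {B, C} — none reach the full schema.
{B, E}⁺: B→C adds C; BCE→DG adds D, G → {B, C, D, E, G}. Minimal: {E}⁺ = {E}; {B}⁺ = {B, C} — none reach the full schema.
{B, G}⁺: B→C adds C; G→DE adds D, E → {B, C, D, E, G}. Minimal: {G}⁺ = {D, E, G}; {B}⁺ = {B, C} — none reach the full schema.
Any other superkey contains one of these as a subset, so there are no further candidate keys.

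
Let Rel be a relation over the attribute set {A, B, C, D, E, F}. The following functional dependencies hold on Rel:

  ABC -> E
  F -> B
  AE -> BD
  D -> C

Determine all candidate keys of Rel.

Attributes A, F never appear on any right-hand side, so every candidate key must contain {A, F}.
{A, F}⁺ = {A, B, F}, which is not all of the schema, so we must add further attributes.
{A, C, F}⁺: F→B adds B; ABC→E adds E; AE→BD adds D → {A, B, C, D, E, F}. Minimal: {C, F}⁺ = {B, C, F}; {A, F}⁺ = {A, B, F}; {A, C}⁺ = {A, C} — none reach the full schema.
{A, D, F}⁺: F→B adds B; D→C adds C; ABC→E adds E → {A, B, C, D, E, F}. Minimal: {D, F}⁺ = {B, C, D, F}; {A, F}⁺ = {A, B, F}; {A, D}⁺ = {A, C, D} — none reach the full schema.
{A, E, F}⁺: F→B adds B; AE→BD adds D; D→C adds C → {A, B, C, D, E, F}. Minimal: {E, F}⁺ = {B, E, F}; {A, F}⁺ = {A, B, F}; {A, E}⁺ = {A, B, C, D, E} — none reach the full schema.
Any other superkey contains one of these as a subset, so there are no further candidate keys.

ACF, ADF, AEF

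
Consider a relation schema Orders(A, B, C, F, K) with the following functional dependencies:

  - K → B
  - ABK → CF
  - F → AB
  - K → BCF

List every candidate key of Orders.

(K)

Attribute K never appears on the right-hand side of any dependency, so K must belong to every candidate key.
{K}⁺ = {A, B, C, F, K}, which is all of the schema, so {K} is the only candidate key.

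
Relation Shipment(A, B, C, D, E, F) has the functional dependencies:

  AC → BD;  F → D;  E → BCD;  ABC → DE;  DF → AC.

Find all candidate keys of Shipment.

F

Attribute F never appears on the right-hand side of any dependency, so F must belong to every candidate key.
{F}⁺ = {A, B, C, D, E, F}, which is all of the schema, so {F} is the only candidate key.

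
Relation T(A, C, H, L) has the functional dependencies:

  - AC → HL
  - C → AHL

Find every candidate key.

{C}

Attribute C never appears on the right-hand side of any dependency, so C must belong to every candidate key.
{C}⁺ = {A, C, H, L}, which is all of the schema, so {C} is the only candidate key.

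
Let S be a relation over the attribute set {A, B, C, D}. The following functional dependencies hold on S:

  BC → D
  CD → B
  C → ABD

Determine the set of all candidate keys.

{C}

Attribute C never appears on the right-hand side of any dependency, so C must belong to every candidate key.
{C}⁺ = {A, B, C, D}, which is all of the schema, so {C} is the only candidate key.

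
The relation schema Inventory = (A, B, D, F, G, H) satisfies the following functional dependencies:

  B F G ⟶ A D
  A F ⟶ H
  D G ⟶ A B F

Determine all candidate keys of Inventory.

(D, G), (B, F, G)

{D, G}⁺: DG→ABF adds A, B, F; AF→H adds H → {A, B, D, F, G, H}. Minimal: {G}⁺ = {G}; {D}⁺ = {D} — none reach the full schema.
{B, F, G}⁺: BFG→AD adds A, D; AF→H adds H → {A, B, D, F, G, H}. Minimal: {F, G}⁺ = {F, G}; {B, G}⁺ = {B, G}; {B, F}⁺ = {B, F} — none reach the full schema.
Any other superkey contains one of these as a subset, so there are no further candidate keys.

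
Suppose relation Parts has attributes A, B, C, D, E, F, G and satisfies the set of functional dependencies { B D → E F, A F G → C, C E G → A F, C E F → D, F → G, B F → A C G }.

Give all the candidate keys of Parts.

Attribute B never appears on the right-hand side of any dependency, so B must belong to every candidate key.
{B}⁺ = {B}, which is not all of the schema, so we must add further attributes.
{B, D}⁺: BD→EF adds E, F; F→G adds G; BF→ACG adds A, C → {A, B, C, D, E, F, G}.
{B, E, F}⁺: F→G adds G; BF→ACG adds A, C; CEF→D adds D → {A, B, C, D, E, F, G}.
{B, C, E, G}⁺: CEG→AF adds A, F; CEF→D adds D → {A, B, C, D, E, F, G}.
Any other superkey contains one of these as a subset, so there are no further candidate keys.

{B, D}, {B, E, F}, {B, C, E, G}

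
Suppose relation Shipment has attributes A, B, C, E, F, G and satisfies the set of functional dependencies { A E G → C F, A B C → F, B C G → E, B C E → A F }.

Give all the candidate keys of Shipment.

Attributes B, G never appear on any right-hand side, so every candidate key must contain {B, G}.
{B, G}⁺ = {B, G}, which is not all of the schema, so we must add further attributes.
{B, C, G}⁺: BCG→E adds E; BCE→AF adds A, F → {A, B, C, E, F, G}. Minimal: {C, G}⁺ = {C, G}; {B, G}⁺ = {B, G}; {B, C}⁺ = {B, C} — none reach the full schema.
{A, B, E, G}⁺: AEG→CF adds C, F → {A, B, C, E, F, G}. Minimal: {B, E, G}⁺ = {B, E, G}; {A, E, G}⁺ = {A, C, E, F, G}; {A, B, G}⁺ = {A, B, G}; … — none reach the full schema.

{B, C, G}, {A, B, E, G}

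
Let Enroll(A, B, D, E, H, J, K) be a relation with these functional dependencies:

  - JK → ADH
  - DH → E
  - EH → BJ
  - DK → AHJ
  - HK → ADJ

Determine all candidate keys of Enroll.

Attribute K never appears on the right-hand side of any dependency, so K must belong to every candidate key.
{K}⁺ = {K}, which is not all of the schema, so we must add further attributes.
{D, K}⁺: DK→AHJ adds A, H, J; DH→E adds E; EH→BJ adds B → {A, B, D, E, H, J, K}. Minimal: {K}⁺ = {K}; {D}⁺ = {D} — none reach the full schema.
{H, K}⁺: HK→ADJ adds A, D, J; DH→E adds E; EH→BJ adds B → {A, B, D, E, H, J, K}. Minimal: {K}⁺ = {K}; {H}⁺ = {H} — none reach the full schema.
{J, K}⁺: JK→ADH adds A, D, H; DH→E adds E; EH→BJ adds B → {A, B, D, E, H, J, K}. Minimal: {K}⁺ = {K}; {J}⁺ = {J} — none reach the full schema.

{D, K}; {H, K}; {J, K}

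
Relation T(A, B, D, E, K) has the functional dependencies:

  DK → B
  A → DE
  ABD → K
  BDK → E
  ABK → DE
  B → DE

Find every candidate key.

(A, B), (A, K)

{A, B}⁺: A→DE adds D, E; ABD→K adds K → {A, B, D, E, K}. Minimal: {B}⁺ = {B, D, E}; {A}⁺ = {A, D, E} — none reach the full schema.
{A, K}⁺: A→DE adds D, E; DK→B adds B → {A, B, D, E, K}. Minimal: {K}⁺ = {K}; {A}⁺ = {A, D, E} — none reach the full schema.
Any other superkey contains one of these as a subset, so there are no further candidate keys.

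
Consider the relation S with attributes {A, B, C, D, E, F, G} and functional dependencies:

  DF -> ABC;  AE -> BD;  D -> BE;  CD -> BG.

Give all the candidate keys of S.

{D, F}; {A, E, F}

Attribute F never appears on the right-hand side of any dependency, so F must belong to every candidate key.
{F}⁺ = {F}, which is not all of the schema, so we must add further attributes.
{D, F}⁺: DF→ABC adds A, B, C; D→BE adds E; CD→BG adds G → {A, B, C, D, E, F, G}. Minimal: {F}⁺ = {F}; {D}⁺ = {B, D, E} — none reach the full schema.
{A, E, F}⁺: AE→BD adds B, D; DF→ABC adds C; CD→BG adds G → {A, B, C, D, E, F, G}. Minimal: {E, F}⁺ = {E, F}; {A, F}⁺ = {A, F}; {A, E}⁺ = {A, B, D, E} — none reach the full schema.
Any other superkey contains one of these as a subset, so there are no further candidate keys.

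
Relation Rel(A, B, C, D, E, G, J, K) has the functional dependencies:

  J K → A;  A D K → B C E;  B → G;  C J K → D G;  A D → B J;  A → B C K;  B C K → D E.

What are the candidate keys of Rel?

A; JK

{A}⁺: A→BCK adds B, C, K; BCK→DE adds D, E; B→G adds G; AD→BJ adds J → {A, B, C, D, E, G, J, K}.
{J, K}⁺: JK→A adds A; A→BCK adds B, C; BCK→DE adds D, E; B→G adds G → {A, B, C, D, E, G, J, K}.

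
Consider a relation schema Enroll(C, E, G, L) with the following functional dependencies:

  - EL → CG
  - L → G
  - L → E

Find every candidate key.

(L)

{L}⁺: L→G adds G; L→E adds E; EL→CG adds C → {C, E, G, L}.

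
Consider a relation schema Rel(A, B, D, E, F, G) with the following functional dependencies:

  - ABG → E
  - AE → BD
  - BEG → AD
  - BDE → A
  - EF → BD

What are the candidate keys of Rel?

{E, F, G}, {A, B, F, G}

Attributes F, G never appear on any right-hand side, so every candidate key must contain {F, G}.
{F, G}⁺ = {F, G}, which is not all of the schema, so we must add further attributes.
{E, F, G}⁺: EF→BD adds B, D; BEG→AD adds A → {A, B, D, E, F, G}. Minimal: {F, G}⁺ = {F, G}; {E, G}⁺ = {E, G}; {E, F}⁺ = {A, B, D, E, F} — none reach the full schema.
{A, B, F, G}⁺: ABG→E adds E; AE→BD adds D → {A, B, D, E, F, G}. Minimal: {B, F, G}⁺ = {B, F, G}; {A, F, G}⁺ = {A, F, G}; {A, B, G}⁺ = {A, B, D, E, G}; … — none reach the full schema.
Any other superkey contains one of these as a subset, so there are no further candidate keys.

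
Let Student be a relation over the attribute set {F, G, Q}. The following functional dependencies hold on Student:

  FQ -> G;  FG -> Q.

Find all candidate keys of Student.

FG, FQ

Attribute F never appears on the right-hand side of any dependency, so F must belong to every candidate key.
{F}⁺ = {F}, which is not all of the schema, so we must add further attributes.
{F, G}⁺: FG→Q adds Q → {F, G, Q}. Minimal: {G}⁺ = {G}; {F}⁺ = {F} — none reach the full schema.
{F, Q}⁺: FQ→G adds G → {F, G, Q}. Minimal: {Q}⁺ = {Q}; {F}⁺ = {F} — none reach the full schema.
Any other superkey contains one of these as a subset, so there are no further candidate keys.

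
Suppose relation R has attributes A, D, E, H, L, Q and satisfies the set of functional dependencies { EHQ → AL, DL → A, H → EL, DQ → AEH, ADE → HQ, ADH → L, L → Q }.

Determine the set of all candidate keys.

(D, H); (D, L); (D, Q); (A, D, E)

Attribute D never appears on the right-hand side of any dependency, so D must belong to every candidate key.
{D}⁺ = {D}, which is not all of the schema, so we must add further attributes.
{D, H}⁺: H→EL adds E, L; L→Q adds Q; EHQ→AL adds A → {A, D, E, H, L, Q}. Minimal: {H}⁺ = {A, E, H, L, Q}; {D}⁺ = {D} — none reach the full schema.
{D, L}⁺: DL→A adds A; L→Q adds Q; DQ→AEH adds E, H → {A, D, E, H, L, Q}. Minimal: {L}⁺ = {L, Q}; {D}⁺ = {D} — none reach the full schema.
{D, Q}⁺: DQ→AEH adds A, E, H; ADH→L adds L → {A, D, E, H, L, Q}. Minimal: {Q}⁺ = {Q}; {D}⁺ = {D} — none reach the full schema.
{A, D, E}⁺: ADE→HQ adds H, Q; ADH→L adds L → {A, D, E, H, L, Q}. Minimal: {D, E}⁺ = {D, E}; {A, E}⁺ = {A, E}; {A, D}⁺ = {A, D} — none reach the full schema.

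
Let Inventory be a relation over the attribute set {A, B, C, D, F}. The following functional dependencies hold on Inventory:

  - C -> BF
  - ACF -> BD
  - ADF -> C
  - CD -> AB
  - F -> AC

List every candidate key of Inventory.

(C), (F)

{C}⁺: C→BF adds B, F; F→AC adds A; ACF→BD adds D → {A, B, C, D, F}.
{F}⁺: F→AC adds A, C; C→BF adds B; ACF→BD adds D → {A, B, C, D, F}.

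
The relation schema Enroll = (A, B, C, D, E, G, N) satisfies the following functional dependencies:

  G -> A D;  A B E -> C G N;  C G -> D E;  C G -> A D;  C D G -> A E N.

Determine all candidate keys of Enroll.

Attribute B never appears on the right-hand side of any dependency, so B must belong to every candidate key.
{B}⁺ = {B}, which is not all of the schema, so we must add further attributes.
{A, B, E}⁺: ABE→CGN adds C, G, N; CG→DE adds D → {A, B, C, D, E, G, N}. Minimal: {B, E}⁺ = {B, E}; {A, E}⁺ = {A, E}; {A, B}⁺ = {A, B} — none reach the full schema.
{B, C, G}⁺: G→AD adds A, D; CG→DE adds E; CDG→AEN adds N → {A, B, C, D, E, G, N}. Minimal: {C, G}⁺ = {A, C, D, E, G, N}; {B, G}⁺ = {A, B, D, G}; {B, C}⁺ = {B, C} — none reach the full schema.
{B, E, G}⁺: G→AD adds A, D; ABE→CGN adds C, N → {A, B, C, D, E, G, N}. Minimal: {E, G}⁺ = {A, D, E, G}; {B, G}⁺ = {A, B, D, G}; {B, E}⁺ = {B, E} — none reach the full schema.
Any other superkey contains one of these as a subset, so there are no further candidate keys.

ABE, BCG, BEG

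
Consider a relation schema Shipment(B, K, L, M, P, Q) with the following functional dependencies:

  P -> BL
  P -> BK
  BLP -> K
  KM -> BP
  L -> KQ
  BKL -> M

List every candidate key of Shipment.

{P}, {B, L}, {K, M}, {L, M}

{P}⁺: P→BL adds B, L; P→BK adds K; L→KQ adds Q; BKL→M adds M → {B, K, L, M, P, Q}.
{B, L}⁺: L→KQ adds K, Q; BKL→M adds M; KM→BP adds P → {B, K, L, M, P, Q}. Minimal: {L}⁺ = {K, L, Q}; {B}⁺ = {B} — none reach the full schema.
{K, M}⁺: KM→BP adds B, P; P→BL adds L; L→KQ adds Q → {B, K, L, M, P, Q}. Minimal: {M}⁺ = {M}; {K}⁺ = {K} — none reach the full schema.
{L, M}⁺: L→KQ adds K, Q; KM→BP adds B, P → {B, K, L, M, P, Q}. Minimal: {M}⁺ = {M}; {L}⁺ = {K, L, Q} — none reach the full schema.
Any other superkey contains one of these as a subset, so there are no further candidate keys.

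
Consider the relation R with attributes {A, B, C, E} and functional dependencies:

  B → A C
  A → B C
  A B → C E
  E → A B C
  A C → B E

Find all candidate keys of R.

A, B, E

{A}⁺: A→BC adds B, C; AB→CE adds E → {A, B, C, E}.
{B}⁺: B→AC adds A, C; AB→CE adds E → {A, B, C, E}.
{E}⁺: E→ABC adds A, B, C → {A, B, C, E}.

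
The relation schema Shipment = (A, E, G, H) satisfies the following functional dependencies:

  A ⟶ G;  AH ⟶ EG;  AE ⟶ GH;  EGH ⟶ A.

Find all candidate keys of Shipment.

AE, AH, EGH

{A, E}⁺: A→G adds G; AE→GH adds H → {A, E, G, H}. Minimal: {E}⁺ = {E}; {A}⁺ = {A, G} — none reach the full schema.
{A, H}⁺: A→G adds G; AH→EG adds E → {A, E, G, H}. Minimal: {H}⁺ = {H}; {A}⁺ = {A, G} — none reach the full schema.
{E, G, H}⁺: EGH→A adds A → {A, E, G, H}. Minimal: {G, H}⁺ = {G, H}; {E, H}⁺ = {E, H}; {E, G}⁺ = {E, G} — none reach the full schema.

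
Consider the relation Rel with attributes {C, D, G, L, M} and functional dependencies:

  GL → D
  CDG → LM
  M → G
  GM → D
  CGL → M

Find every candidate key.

{C, M}⁺: M→G adds G; GM→D adds D; CDG→LM adds L → {C, D, G, L, M}. Minimal: {M}⁺ = {D, G, M}; {C}⁺ = {C} — none reach the full schema.
{C, D, G}⁺: CDG→LM adds L, M → {C, D, G, L, M}. Minimal: {D, G}⁺ = {D, G}; {C, G}⁺ = {C, G}; {C, D}⁺ = {C, D} — none reach the full schema.
{C, G, L}⁺: GL→D adds D; CDG→LM adds M → {C, D, G, L, M}. Minimal: {G, L}⁺ = {D, G, L}; {C, L}⁺ = {C, L}; {C, G}⁺ = {C, G} — none reach the full schema.

{C, M}, {C, D, G}, {C, G, L}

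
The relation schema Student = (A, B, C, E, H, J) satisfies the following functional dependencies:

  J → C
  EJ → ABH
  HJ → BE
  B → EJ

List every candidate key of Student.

{B}, {E, J}, {H, J}

{B}⁺: B→EJ adds E, J; J→C adds C; EJ→ABH adds A, H → {A, B, C, E, H, J}.
{E, J}⁺: J→C adds C; EJ→ABH adds A, B, H → {A, B, C, E, H, J}. Minimal: {J}⁺ = {C, J}; {E}⁺ = {E} — none reach the full schema.
{H, J}⁺: J→C adds C; HJ→BE adds B, E; EJ→ABH adds A → {A, B, C, E, H, J}. Minimal: {J}⁺ = {C, J}; {H}⁺ = {H} — none reach the full schema.
Any other superkey contains one of these as a subset, so there are no further candidate keys.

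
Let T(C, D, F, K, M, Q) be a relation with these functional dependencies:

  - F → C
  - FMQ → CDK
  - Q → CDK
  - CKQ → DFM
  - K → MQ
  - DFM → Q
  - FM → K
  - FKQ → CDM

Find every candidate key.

{K}, {Q}, {F, M}

{K}⁺: K→MQ adds M, Q; Q→CDK adds C, D; CKQ→DFM adds F → {C, D, F, K, M, Q}.
{Q}⁺: Q→CDK adds C, D, K; CKQ→DFM adds F, M → {C, D, F, K, M, Q}.
{F, M}⁺: F→C adds C; FM→K adds K; K→MQ adds Q; FKQ→CDM adds D → {C, D, F, K, M, Q}. Minimal: {M}⁺ = {M}; {F}⁺ = {C, F} — none reach the full schema.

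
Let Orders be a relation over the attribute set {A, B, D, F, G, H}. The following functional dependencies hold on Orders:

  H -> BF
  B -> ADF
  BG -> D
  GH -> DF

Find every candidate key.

{G, H}⁺: H→BF adds B, F; B→ADF adds A, D → {A, B, D, F, G, H}. Minimal: {H}⁺ = {A, B, D, F, H}; {G}⁺ = {G} — none reach the full schema.
No other minimal superkey exists.

{G, H}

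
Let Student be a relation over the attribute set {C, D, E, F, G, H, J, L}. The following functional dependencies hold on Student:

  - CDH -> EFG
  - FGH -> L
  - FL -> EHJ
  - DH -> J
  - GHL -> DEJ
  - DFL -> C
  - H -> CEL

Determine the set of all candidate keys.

{D, H}, {G, H}, {D, F, L}, {F, G, L}

{D, H}⁺: DH→J adds J; H→CEL adds C, E, L; CDH→EFG adds F, G → {C, D, E, F, G, H, J, L}. Minimal: {H}⁺ = {C, E, H, L}; {D}⁺ = {D} — none reach the full schema.
{G, H}⁺: H→CEL adds C, E, L; GHL→DEJ adds D, J; CDH→EFG adds F → {C, D, E, F, G, H, J, L}. Minimal: {H}⁺ = {C, E, H, L}; {G}⁺ = {G} — none reach the full schema.
{D, F, L}⁺: FL→EHJ adds E, H, J; DFL→C adds C; CDH→EFG adds G → {C, D, E, F, G, H, J, L}. Minimal: {F, L}⁺ = {C, E, F, H, J, L}; {D, L}⁺ = {D, L}; {D, F}⁺ = {D, F} — none reach the full schema.
{F, G, L}⁺: FL→EHJ adds E, H, J; GHL→DEJ adds D; DFL→C adds C → {C, D, E, F, G, H, J, L}. Minimal: {G, L}⁺ = {G, L}; {F, L}⁺ = {C, E, F, H, J, L}; {F, G}⁺ = {F, G} — none reach the full schema.
Any other superkey contains one of these as a subset, so there are no further candidate keys.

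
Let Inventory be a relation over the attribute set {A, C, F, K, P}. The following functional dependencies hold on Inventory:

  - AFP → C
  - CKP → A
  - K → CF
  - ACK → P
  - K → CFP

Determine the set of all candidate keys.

Attribute K never appears on the right-hand side of any dependency, so K must belong to every candidate key.
{K}⁺ = {A, C, F, K, P}, which is all of the schema, so {K} is the only candidate key.

K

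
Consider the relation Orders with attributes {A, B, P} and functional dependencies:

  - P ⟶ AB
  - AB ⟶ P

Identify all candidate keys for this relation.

{P}; {A, B}

{P}⁺: P→AB adds A, B → {A, B, P}.
{A, B}⁺: AB→P adds P → {A, B, P}. Minimal: {B}⁺ = {B}; {A}⁺ = {A} — none reach the full schema.
Any other superkey contains one of these as a subset, so there are no further candidate keys.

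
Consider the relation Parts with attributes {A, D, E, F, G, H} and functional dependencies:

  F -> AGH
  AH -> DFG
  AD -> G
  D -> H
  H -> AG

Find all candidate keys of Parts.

Attribute E never appears on the right-hand side of any dependency, so E must belong to every candidate key.
{E}⁺ = {E}, which is not all of the schema, so we must add further attributes.
{D, E}⁺: D→H adds H; H→AG adds A, G; AH→DFG adds F → {A, D, E, F, G, H}. Minimal: {E}⁺ = {E}; {D}⁺ = {A, D, F, G, H} — none reach the full schema.
{E, F}⁺: F→AGH adds A, G, H; AH→DFG adds D → {A, D, E, F, G, H}. Minimal: {F}⁺ = {A, D, F, G, H}; {E}⁺ = {E} — none reach the full schema.
{E, H}⁺: H→AG adds A, G; AH→DFG adds D, F → {A, D, E, F, G, H}. Minimal: {H}⁺ = {A, D, F, G, H}; {E}⁺ = {E} — none reach the full schema.

{D, E}, {E, F}, {E, H}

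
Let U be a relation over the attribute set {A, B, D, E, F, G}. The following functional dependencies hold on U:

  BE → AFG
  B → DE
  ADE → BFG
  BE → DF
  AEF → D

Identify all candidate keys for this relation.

{B}, {A, D, E}, {A, E, F}

{B}⁺: B→DE adds D, E; BE→DF adds F; BE→AFG adds A, G → {A, B, D, E, F, G}.
{A, D, E}⁺: ADE→BFG adds B, F, G → {A, B, D, E, F, G}. Minimal: {D, E}⁺ = {D, E}; {A, E}⁺ = {A, E}; {A, D}⁺ = {A, D} — none reach the full schema.
{A, E, F}⁺: AEF→D adds D; ADE→BFG adds B, G → {A, B, D, E, F, G}. Minimal: {E, F}⁺ = {E, F}; {A, F}⁺ = {A, F}; {A, E}⁺ = {A, E} — none reach the full schema.
Any other superkey contains one of these as a subset, so there are no further candidate keys.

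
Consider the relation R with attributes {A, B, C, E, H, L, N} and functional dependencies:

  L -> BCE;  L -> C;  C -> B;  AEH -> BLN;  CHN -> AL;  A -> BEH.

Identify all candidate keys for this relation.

{A}⁺: A→BEH adds B, E, H; AEH→BLN adds L, N; L→BCE adds C → {A, B, C, E, H, L, N}.
{C, H, N}⁺: C→B adds B; CHN→AL adds A, L; A→BEH adds E → {A, B, C, E, H, L, N}. Minimal: {H, N}⁺ = {H, N}; {C, N}⁺ = {B, C, N}; {C, H}⁺ = {B, C, H} — none reach the full schema.
{H, L, N}⁺: L→BCE adds B, C, E; CHN→AL adds A → {A, B, C, E, H, L, N}. Minimal: {L, N}⁺ = {B, C, E, L, N}; {H, N}⁺ = {H, N}; {H, L}⁺ = {B, C, E, H, L} — none reach the full schema.
Any other superkey contains one of these as a subset, so there are no further candidate keys.

{A}, {C, H, N}, {H, L, N}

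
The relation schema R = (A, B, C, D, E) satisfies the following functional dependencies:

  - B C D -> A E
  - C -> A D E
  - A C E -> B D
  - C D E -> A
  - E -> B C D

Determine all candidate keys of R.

{C}⁺: C→ADE adds A, D, E; ACE→BD adds B → {A, B, C, D, E}.
{E}⁺: E→BCD adds B, C, D; BCD→AE adds A → {A, B, C, D, E}.

{C}; {E}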